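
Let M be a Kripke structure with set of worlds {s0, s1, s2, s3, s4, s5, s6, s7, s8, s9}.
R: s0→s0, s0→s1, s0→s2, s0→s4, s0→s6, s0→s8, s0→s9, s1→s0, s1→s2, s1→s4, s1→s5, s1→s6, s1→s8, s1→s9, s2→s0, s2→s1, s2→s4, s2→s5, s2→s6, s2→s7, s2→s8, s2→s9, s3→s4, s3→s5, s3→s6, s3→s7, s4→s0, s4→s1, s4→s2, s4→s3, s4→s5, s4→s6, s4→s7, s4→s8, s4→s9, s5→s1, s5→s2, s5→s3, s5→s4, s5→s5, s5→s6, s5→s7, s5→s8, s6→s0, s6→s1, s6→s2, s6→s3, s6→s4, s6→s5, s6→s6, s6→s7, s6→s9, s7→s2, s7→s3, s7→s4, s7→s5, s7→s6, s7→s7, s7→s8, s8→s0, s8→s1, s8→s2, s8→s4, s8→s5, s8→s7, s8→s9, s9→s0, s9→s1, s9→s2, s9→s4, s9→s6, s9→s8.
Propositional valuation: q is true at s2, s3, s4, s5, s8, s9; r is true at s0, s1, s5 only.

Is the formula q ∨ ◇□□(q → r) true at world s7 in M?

At s7: q is false, ◇□□(q → r) is false, so q ∨ ◇□□(q → r) is false.
  At s7: ◇□□(q → r) requires □□(q → r) at some successor in {s2, s3, s4, s5, s6, s7, s8}.
    At s2: □□(q → r) is false.
    At s3: □□(q → r) is false.
    At s4: □□(q → r) is false.
    At s5: □□(q → r) is false.
    At s6: □□(q → r) is false.
    At s7: □□(q → r) is false.
    At s8: □□(q → r) is false.
  So ◇□□(q → r) is false at s7.

No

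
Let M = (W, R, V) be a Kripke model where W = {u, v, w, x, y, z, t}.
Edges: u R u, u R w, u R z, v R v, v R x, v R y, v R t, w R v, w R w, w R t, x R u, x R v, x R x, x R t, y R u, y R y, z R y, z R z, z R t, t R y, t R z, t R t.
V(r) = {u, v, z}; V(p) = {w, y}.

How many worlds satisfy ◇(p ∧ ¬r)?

Let φ = ◇(p ∧ ¬r). Evaluate φ at each world:
  u (successors {u, w, z}): φ is true.
  v (successors {v, x, y, t}): φ is true.
  w (successors {v, w, t}): φ is true.
  x (successors {u, v, x, t}): φ is false.
  y (successors {u, y}): φ is true.
  z (successors {y, z, t}): φ is true.
  t (successors {y, z, t}): φ is true.
For instance, at t:
  At t: ◇(p ∧ ¬r) requires p ∧ ¬r at some successor in {y, z, t}.
    p ∧ ¬r holds at y, so ◇(p ∧ ¬r) is true at t.
Satisfying worlds: {u, v, w, y, z, t}

6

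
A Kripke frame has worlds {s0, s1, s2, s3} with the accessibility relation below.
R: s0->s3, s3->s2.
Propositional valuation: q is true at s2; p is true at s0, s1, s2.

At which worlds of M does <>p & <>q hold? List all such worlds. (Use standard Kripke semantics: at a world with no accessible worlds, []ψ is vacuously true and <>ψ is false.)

Recall that <>ψ holds at a world iff ψ holds at some accessible world.
Let φ = <>p & <>q. Evaluate φ at each world:
  s0 (successors {s3}): φ is false.
  s1 (successors ∅): φ is false.
  s2 (successors ∅): φ is false.
  s3 (successors {s2}): φ is true.
For instance, at s0:
  At s0: <>p is false, <>q is false, so <>p & <>q is false.
    At s0: <>p requires p at some successor in {s3}.
      At s3: p is false.
    So <>p is false at s0.
    At s0: <>q requires q at some successor in {s3}.
      At s3: q is false.
    So <>q is false at s0.
Satisfying worlds: {s3}

s3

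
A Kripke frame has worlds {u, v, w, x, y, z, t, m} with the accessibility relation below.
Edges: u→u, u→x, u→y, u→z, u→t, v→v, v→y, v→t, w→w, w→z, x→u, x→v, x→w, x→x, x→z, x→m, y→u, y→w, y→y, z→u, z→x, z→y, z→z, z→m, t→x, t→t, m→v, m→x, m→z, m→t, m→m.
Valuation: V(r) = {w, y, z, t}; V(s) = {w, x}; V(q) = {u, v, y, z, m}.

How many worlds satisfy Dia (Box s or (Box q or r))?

Let φ = Dia (Box s or (Box q or r)). Evaluate φ at each world:
  u (successors {u, x, y, z, t}): φ is true.
  v (successors {v, y, t}): φ is true.
  w (successors {w, z}): φ is true.
  x (successors {u, v, w, x, z, m}): φ is true.
  y (successors {u, w, y}): φ is true.
  z (successors {u, x, y, z, m}): φ is true.
  t (successors {x, t}): φ is true.
  m (successors {v, x, z, t, m}): φ is true.
For instance, at z:
  At z: Dia (Box s or (Box q or r)) requires Box s or (Box q or r) at some successor in {u, x, y, z, m}.
    Box s or (Box q or r) holds at y, so Dia (Box s or (Box q or r)) is true at z.
      At y: Box s is false, Box q or r is true, so Box s or (Box q or r) is true.
Satisfying worlds: {u, v, w, x, y, z, t, m}

8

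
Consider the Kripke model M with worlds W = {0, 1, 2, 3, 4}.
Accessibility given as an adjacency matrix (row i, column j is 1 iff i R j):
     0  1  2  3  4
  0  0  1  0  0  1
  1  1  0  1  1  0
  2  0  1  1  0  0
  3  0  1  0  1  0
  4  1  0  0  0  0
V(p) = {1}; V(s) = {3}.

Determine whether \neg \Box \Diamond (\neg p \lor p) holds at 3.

At 3: \Box \Diamond (\neg p \lor p) is true, so \neg \Box \Diamond (\neg p \lor p) is false.
  At 3: \Box \Diamond (\neg p \lor p) requires \Diamond (\neg p \lor p) at every successor {1, 3}.
      At 1: \Diamond (\neg p \lor p) requires \neg p \lor p at some successor in {0, 2, 3}.
        \neg p \lor p holds at 0, so \Diamond (\neg p \lor p) is true at 1.
      At 3: \Diamond (\neg p \lor p) requires \neg p \lor p at some successor in {1, 3}.
        \neg p \lor p holds at 1, so \Diamond (\neg p \lor p) is true at 3.
  So \Box \Diamond (\neg p \lor p) is true at 3.

No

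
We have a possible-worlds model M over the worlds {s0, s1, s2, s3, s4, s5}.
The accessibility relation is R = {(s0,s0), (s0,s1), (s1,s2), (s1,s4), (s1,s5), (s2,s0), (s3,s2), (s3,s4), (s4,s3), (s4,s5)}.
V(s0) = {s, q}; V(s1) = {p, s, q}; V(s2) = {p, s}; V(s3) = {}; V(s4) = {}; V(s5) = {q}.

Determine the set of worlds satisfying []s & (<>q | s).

s0, s2

Recall that []ψ holds at a world iff ψ holds at every accessible world, and <>ψ holds iff ψ holds at some accessible world.
Let φ = []s & (<>q | s). Evaluate φ at each world:
  s0 (successors {s0, s1}): φ is true.
  s1 (successors {s2, s4, s5}): φ is false.
  s2 (successors {s0}): φ is true.
  s3 (successors {s2, s4}): φ is false.
  s4 (successors {s3, s5}): φ is false.
  s5 (successors ∅): φ is false.
For instance, at s2:
  At s2: []s is true, <>q | s is true, so []s & (<>q | s) is true.
    At s2: []s requires s at every successor {s0}.
      At s0: s is true.
    So []s is true at s2.
    At s2: <>q is true, s is true, so <>q | s is true.
      At s2: <>q requires q at some successor in {s0}.
        q holds at s0, so <>q is true at s2.
Satisfying worlds: {s0, s2}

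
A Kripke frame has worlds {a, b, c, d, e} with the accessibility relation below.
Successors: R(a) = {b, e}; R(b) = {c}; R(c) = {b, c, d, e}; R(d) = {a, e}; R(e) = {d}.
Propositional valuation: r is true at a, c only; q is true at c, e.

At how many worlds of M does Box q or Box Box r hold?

Recall that Box ψ holds at a world iff ψ holds at every accessible world, and Dia ψ holds iff ψ holds at some accessible world.
Let φ = Box q or Box Box r. Evaluate φ at each world:
  a (successors {b, e}): φ is false.
  b (successors {c}): φ is true.
  c (successors {b, c, d, e}): φ is false.
  d (successors {a, e}): φ is false.
  e (successors {d}): φ is false.
For instance, at a:
  At a: Box q is false, Box Box r is false, so Box q or Box Box r is false.
    At a: Box q requires q at every successor {b, e}.
      q fails at b, so Box q is false at a.
    At a: Box Box r requires Box r at every successor {b, e}.
      Box r fails at e, so Box Box r is false at a.
Satisfying worlds: {b}

1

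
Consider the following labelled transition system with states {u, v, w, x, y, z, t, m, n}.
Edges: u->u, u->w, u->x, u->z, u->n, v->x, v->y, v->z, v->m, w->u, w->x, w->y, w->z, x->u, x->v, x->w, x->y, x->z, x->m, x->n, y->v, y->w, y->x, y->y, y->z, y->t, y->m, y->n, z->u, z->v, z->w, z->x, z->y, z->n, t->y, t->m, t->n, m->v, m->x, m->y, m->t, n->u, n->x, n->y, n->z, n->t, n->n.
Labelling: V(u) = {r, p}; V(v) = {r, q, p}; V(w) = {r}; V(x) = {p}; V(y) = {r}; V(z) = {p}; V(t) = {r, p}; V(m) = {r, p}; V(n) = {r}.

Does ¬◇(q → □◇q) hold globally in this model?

No

Let φ = ¬◇(q → □◇q). Evaluate φ at each world:
  u (successors {u, w, x, z, n}): φ is false.
  v (successors {x, y, z, m}): φ is false.
  w (successors {u, x, y, z}): φ is false.
  x (successors {u, v, w, y, z, m, n}): φ is false.
  y (successors {v, w, x, y, z, t, m, n}): φ is false.
  z (successors {u, v, w, x, y, n}): φ is false.
  t (successors {y, m, n}): φ is false.
  m (successors {v, x, y, t}): φ is false.
  n (successors {u, x, y, z, t, n}): φ is false.
Detail at u (counterexample):
  At u: ◇(q → □◇q) is true, so ¬◇(q → □◇q) is false.
    At u: ◇(q → □◇q) requires q → □◇q at some successor in {u, w, x, z, n}.
      q → □◇q holds at u, so ◇(q → □◇q) is true at u.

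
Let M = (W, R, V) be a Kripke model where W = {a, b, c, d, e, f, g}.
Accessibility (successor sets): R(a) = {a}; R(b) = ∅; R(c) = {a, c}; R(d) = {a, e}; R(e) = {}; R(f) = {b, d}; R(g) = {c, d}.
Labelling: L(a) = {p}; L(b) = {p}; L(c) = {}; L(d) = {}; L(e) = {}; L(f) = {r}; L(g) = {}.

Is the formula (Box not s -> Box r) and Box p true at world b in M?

Yes

At b: Box not s -> Box r is true, Box p is true, so (Box not s -> Box r) and Box p is true.
  At b: Box not s is true, Box r is true, so Box not s -> Box r is true.
    At b: no accessible worlds, so Box not s holds vacuously.
    At b: no accessible worlds, so Box r holds vacuously.
  At b: no accessible worlds, so Box p holds vacuously.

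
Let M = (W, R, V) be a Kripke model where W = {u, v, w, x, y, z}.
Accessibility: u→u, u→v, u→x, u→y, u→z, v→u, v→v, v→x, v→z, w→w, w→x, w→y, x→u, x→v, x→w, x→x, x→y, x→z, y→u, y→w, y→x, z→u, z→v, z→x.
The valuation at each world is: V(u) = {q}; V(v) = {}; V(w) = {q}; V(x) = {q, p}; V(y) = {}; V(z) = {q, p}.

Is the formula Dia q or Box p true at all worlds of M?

Let φ = Dia q or Box p. Evaluate φ at each world:
  u (successors {u, v, x, y, z}): φ is true.
  v (successors {u, v, x, z}): φ is true.
  w (successors {w, x, y}): φ is true.
  x (successors {u, v, w, x, y, z}): φ is true.
  y (successors {u, w, x}): φ is true.
  z (successors {u, v, x}): φ is true.
For instance, at u:
  At u: Dia q is true, Box p is false, so Dia q or Box p is true.
    At u: Dia q requires q at some successor in {u, v, x, y, z}.
      q holds at u, so Dia q is true at u.
    At u: Box p requires p at every successor {u, v, x, y, z}.
      p fails at u, so Box p is false at u.

Yes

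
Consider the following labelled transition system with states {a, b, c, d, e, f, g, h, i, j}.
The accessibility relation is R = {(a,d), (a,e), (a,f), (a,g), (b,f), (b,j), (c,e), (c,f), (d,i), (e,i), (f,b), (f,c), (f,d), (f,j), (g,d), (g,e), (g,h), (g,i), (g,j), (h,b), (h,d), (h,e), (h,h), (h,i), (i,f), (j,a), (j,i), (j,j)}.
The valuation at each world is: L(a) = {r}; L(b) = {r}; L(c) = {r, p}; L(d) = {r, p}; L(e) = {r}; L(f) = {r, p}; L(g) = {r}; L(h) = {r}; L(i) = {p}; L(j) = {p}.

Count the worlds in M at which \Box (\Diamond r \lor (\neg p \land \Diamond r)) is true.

5

Recall that \Box ψ holds at a world iff ψ holds at every accessible world, and \Diamond ψ holds iff ψ holds at some accessible world.
Let φ = \Box (\Diamond r \lor (\neg p \land \Diamond r)). Evaluate φ at each world:
  a (successors {d, e, f, g}): φ is false.
  b (successors {f, j}): φ is true.
  c (successors {e, f}): φ is false.
  d (successors {i}): φ is true.
  e (successors {i}): φ is true.
  f (successors {b, c, d, j}): φ is false.
  g (successors {d, e, h, i, j}): φ is false.
  h (successors {b, d, e, h, i}): φ is false.
  i (successors {f}): φ is true.
  j (successors {a, i, j}): φ is true.
For instance, at g:
  At g: \Box (\Diamond r \lor (\neg p \land \Diamond r)) requires \Diamond r \lor (\neg p \land \Diamond r) at every successor {d, e, h, i, j}.
    \Diamond r \lor (\neg p \land \Diamond r) fails at d, so \Box (\Diamond r \lor (\neg p \land \Diamond r)) is false at g.
      At d: \Diamond r is false, \neg p \land \Diamond r is false, so \Diamond r \lor (\neg p \land \Diamond r) is false.
Satisfying worlds: {b, d, e, i, j}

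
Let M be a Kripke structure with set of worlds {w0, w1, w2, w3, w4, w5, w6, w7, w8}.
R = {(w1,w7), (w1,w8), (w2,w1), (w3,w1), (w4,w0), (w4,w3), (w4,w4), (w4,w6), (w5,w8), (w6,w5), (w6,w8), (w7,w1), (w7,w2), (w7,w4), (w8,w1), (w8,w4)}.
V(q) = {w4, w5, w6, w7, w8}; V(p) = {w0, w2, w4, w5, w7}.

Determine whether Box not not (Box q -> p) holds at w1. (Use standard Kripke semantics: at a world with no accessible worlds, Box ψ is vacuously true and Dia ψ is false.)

Yes

At w1: Box not not (Box q -> p) requires not not (Box q -> p) at every successor {w7, w8}.
    At w7: not (Box q -> p) is false, so not not (Box q -> p) is true.
      At w7: Box q -> p is true, so not (Box q -> p) is false.
    At w8: not (Box q -> p) is false, so not not (Box q -> p) is true.
      At w8: Box q -> p is true, so not (Box q -> p) is false.
So Box not not (Box q -> p) is true at w1.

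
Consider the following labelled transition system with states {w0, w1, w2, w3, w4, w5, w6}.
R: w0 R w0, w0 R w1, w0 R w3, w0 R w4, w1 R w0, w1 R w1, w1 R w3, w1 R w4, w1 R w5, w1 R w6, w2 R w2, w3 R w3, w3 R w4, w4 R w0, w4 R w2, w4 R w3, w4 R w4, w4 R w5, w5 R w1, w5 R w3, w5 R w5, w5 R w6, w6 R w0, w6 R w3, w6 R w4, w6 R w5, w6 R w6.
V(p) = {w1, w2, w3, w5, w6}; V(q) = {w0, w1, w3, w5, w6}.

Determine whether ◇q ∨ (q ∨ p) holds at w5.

At w5: ◇q is true, q ∨ p is true, so ◇q ∨ (q ∨ p) is true.
  At w5: ◇q requires q at some successor in {w1, w3, w5, w6}.
    q holds at w1, so ◇q is true at w5.

Yes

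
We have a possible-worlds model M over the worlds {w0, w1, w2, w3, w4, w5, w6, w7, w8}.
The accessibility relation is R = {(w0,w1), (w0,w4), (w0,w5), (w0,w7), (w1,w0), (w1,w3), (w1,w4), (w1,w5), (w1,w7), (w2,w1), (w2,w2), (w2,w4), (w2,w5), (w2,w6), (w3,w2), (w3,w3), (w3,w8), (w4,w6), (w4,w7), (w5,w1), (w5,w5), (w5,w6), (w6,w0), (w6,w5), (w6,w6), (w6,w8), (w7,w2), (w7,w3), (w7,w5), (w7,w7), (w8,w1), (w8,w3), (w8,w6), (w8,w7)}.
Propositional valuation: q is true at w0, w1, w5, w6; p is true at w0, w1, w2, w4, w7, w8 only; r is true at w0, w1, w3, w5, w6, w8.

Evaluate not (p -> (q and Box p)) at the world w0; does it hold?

At w0: p -> (q and Box p) is false, so not (p -> (q and Box p)) is true.
  At w0: p is true, q and Box p is false, so p -> (q and Box p) is false.
    At w0: q is true, Box p is false, so q and Box p is false.
      At w0: Box p requires p at every successor {w1, w4, w5, w7}.
        p fails at w5, so Box p is false at w0.

Yes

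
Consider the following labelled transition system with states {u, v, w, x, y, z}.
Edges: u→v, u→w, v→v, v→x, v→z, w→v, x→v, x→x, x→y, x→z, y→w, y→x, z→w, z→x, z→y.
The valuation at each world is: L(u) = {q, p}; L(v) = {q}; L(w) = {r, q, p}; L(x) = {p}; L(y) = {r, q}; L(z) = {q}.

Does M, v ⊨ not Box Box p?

At v: Box Box p is false, so not Box Box p is true.
  At v: Box Box p requires Box p at every successor {v, x, z}.
    Box p fails at v, so Box Box p is false at v.
      At v: Box p requires p at every successor {v, x, z}.
        p fails at v, so Box p is false at v.

Yes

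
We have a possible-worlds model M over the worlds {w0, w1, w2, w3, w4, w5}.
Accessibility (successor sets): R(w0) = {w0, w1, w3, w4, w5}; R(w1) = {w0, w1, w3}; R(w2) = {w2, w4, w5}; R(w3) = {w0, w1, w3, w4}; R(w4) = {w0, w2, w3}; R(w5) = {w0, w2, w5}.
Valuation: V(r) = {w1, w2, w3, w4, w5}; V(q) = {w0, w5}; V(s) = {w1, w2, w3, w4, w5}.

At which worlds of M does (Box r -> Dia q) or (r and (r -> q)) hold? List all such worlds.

Let φ = (Box r -> Dia q) or (r and (r -> q)). Evaluate φ at each world:
  w0 (successors {w0, w1, w3, w4, w5}): φ is true.
  w1 (successors {w0, w1, w3}): φ is true.
  w2 (successors {w2, w4, w5}): φ is true.
  w3 (successors {w0, w1, w3, w4}): φ is true.
  w4 (successors {w0, w2, w3}): φ is true.
  w5 (successors {w0, w2, w5}): φ is true.
For instance, at w0:
  At w0: Box r -> Dia q is true, r and (r -> q) is false, so (Box r -> Dia q) or (r and (r -> q)) is true.
    At w0: Box r is false, Dia q is true, so Box r -> Dia q is true.
      At w0: Box r requires r at every successor {w0, w1, w3, w4, w5}.
        r fails at w0, so Box r is false at w0.
      At w0: Dia q requires q at some successor in {w0, w1, w3, w4, w5}.
        q holds at w0, so Dia q is true at w0.
Satisfying worlds: {w0, w1, w2, w3, w4, w5}

w0, w1, w2, w3, w4, w5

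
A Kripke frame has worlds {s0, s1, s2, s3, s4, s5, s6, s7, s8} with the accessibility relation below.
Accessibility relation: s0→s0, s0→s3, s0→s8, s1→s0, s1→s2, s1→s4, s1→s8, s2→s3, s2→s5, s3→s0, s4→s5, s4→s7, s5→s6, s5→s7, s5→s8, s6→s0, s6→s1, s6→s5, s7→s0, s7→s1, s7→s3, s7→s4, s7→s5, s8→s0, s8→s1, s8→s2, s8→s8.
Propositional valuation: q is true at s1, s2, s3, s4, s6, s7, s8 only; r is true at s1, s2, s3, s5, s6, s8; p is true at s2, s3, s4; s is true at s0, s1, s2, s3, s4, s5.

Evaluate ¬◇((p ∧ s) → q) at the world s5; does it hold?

At s5: ◇((p ∧ s) → q) is true, so ¬◇((p ∧ s) → q) is false.
  At s5: ◇((p ∧ s) → q) requires (p ∧ s) → q at some successor in {s6, s7, s8}.
    (p ∧ s) → q holds at s6, so ◇((p ∧ s) → q) is true at s5.

No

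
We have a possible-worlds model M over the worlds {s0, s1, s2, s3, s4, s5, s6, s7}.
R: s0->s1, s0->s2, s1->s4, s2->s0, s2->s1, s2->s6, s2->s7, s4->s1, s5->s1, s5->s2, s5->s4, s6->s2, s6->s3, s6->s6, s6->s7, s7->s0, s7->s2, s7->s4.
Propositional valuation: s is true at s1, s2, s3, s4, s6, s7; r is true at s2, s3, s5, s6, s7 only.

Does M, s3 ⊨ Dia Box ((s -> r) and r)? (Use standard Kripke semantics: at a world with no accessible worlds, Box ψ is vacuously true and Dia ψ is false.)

Recall that Box ψ holds at a world iff ψ holds at every accessible world, and Dia ψ holds iff ψ holds at some accessible world.
At s3: no accessible worlds, so Dia Box ((s -> r) and r) is false.

No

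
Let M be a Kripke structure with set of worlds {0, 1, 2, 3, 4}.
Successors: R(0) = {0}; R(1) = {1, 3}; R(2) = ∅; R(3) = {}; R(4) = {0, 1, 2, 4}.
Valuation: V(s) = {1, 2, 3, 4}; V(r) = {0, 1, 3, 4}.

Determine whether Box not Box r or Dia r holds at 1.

Yes

At 1: Box not Box r is false, Dia r is true, so Box not Box r or Dia r is true.
  At 1: Box not Box r requires not Box r at every successor {1, 3}.
    not Box r fails at 1, so Box not Box r is false at 1.
      At 1: Box r is true, so not Box r is false.
  At 1: Dia r requires r at some successor in {1, 3}.
    r holds at 1, so Dia r is true at 1.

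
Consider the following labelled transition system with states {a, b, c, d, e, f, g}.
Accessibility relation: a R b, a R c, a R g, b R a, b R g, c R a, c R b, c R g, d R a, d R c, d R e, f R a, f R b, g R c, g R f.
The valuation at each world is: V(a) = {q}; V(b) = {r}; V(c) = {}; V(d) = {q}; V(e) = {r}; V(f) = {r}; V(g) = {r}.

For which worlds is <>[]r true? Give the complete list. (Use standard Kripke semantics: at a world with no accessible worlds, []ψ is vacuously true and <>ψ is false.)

Let φ = <>[]r. Evaluate φ at each world:
  a (successors {b, c, g}): φ is false.
  b (successors {a, g}): φ is false.
  c (successors {a, b, g}): φ is false.
  d (successors {a, c, e}): φ is true.
  e (successors ∅): φ is false.
  f (successors {a, b}): φ is false.
  g (successors {c, f}): φ is false.
For instance, at a:
  At a: <>[]r requires []r at some successor in {b, c, g}.
    At b: []r is false.
    At c: []r is false.
    At g: []r is false.
  So <>[]r is false at a.
Satisfying worlds: {d}

d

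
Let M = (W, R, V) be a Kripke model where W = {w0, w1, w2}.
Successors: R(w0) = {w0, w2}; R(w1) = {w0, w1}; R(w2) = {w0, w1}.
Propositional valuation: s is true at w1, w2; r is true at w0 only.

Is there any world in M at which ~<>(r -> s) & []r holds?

No

Recall that []ψ holds at a world iff ψ holds at every accessible world, and <>ψ holds iff ψ holds at some accessible world.
Let φ = ~<>(r -> s) & []r. Evaluate φ at each world:
  w0 (successors {w0, w2}): φ is false.
  w1 (successors {w0, w1}): φ is false.
  w2 (successors {w0, w1}): φ is false.
For instance, at w1:
  At w1: ~<>(r -> s) is false, []r is false, so ~<>(r -> s) & []r is false.
    At w1: <>(r -> s) is true, so ~<>(r -> s) is false.
      At w1: <>(r -> s) requires r -> s at some successor in {w0, w1}.
        r -> s holds at w1, so <>(r -> s) is true at w1.
    At w1: []r requires r at every successor {w0, w1}.
      r fails at w1, so []r is false at w1.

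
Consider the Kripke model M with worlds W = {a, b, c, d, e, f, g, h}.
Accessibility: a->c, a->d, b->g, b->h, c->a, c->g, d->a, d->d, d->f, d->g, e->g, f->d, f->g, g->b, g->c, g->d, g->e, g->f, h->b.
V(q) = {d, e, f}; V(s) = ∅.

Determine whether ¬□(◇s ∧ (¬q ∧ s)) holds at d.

Recall that □ψ holds at a world iff ψ holds at every accessible world, and ◇ψ holds iff ψ holds at some accessible world.
At d: □(◇s ∧ (¬q ∧ s)) is false, so ¬□(◇s ∧ (¬q ∧ s)) is true.
  At d: □(◇s ∧ (¬q ∧ s)) requires ◇s ∧ (¬q ∧ s) at every successor {a, d, f, g}.
    ◇s ∧ (¬q ∧ s) fails at a, so □(◇s ∧ (¬q ∧ s)) is false at d.
      At a: ◇s is false, ¬q ∧ s is false, so ◇s ∧ (¬q ∧ s) is false.

Yes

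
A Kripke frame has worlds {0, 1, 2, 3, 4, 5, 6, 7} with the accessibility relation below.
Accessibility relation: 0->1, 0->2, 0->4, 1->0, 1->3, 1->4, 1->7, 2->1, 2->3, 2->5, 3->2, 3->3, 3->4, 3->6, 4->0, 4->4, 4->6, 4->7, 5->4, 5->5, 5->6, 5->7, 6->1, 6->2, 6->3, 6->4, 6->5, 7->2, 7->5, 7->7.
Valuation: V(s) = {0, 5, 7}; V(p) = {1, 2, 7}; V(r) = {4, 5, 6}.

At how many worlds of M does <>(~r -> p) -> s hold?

3

Recall that <>ψ holds at a world iff ψ holds at some accessible world.
Let φ = <>(~r -> p) -> s. Evaluate φ at each world:
  0 (successors {1, 2, 4}): φ is true.
  1 (successors {0, 3, 4, 7}): φ is false.
  2 (successors {1, 3, 5}): φ is false.
  3 (successors {2, 3, 4, 6}): φ is false.
  4 (successors {0, 4, 6, 7}): φ is false.
  5 (successors {4, 5, 6, 7}): φ is true.
  6 (successors {1, 2, 3, 4, 5}): φ is false.
  7 (successors {2, 5, 7}): φ is true.
For instance, at 2:
  At 2: <>(~r -> p) is true, s is false, so <>(~r -> p) -> s is false.
    At 2: <>(~r -> p) requires ~r -> p at some successor in {1, 3, 5}.
      ~r -> p holds at 1, so <>(~r -> p) is true at 2.
Satisfying worlds: {0, 5, 7}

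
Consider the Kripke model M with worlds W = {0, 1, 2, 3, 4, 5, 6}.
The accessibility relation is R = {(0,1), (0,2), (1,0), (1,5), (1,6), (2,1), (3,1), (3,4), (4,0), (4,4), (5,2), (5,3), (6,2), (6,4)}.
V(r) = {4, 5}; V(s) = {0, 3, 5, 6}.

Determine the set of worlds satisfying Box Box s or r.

Recall that Box ψ holds at a world iff ψ holds at every accessible world, and Dia ψ holds iff ψ holds at some accessible world.
Let φ = Box Box s or r. Evaluate φ at each world:
  0 (successors {1, 2}): φ is false.
  1 (successors {0, 5, 6}): φ is false.
  2 (successors {1}): φ is true.
  3 (successors {1, 4}): φ is false.
  4 (successors {0, 4}): φ is true.
  5 (successors {2, 3}): φ is true.
  6 (successors {2, 4}): φ is false.
For instance, at 2:
  At 2: Box Box s is true, r is false, so Box Box s or r is true.
    At 2: Box Box s requires Box s at every successor {1}.
      At 1: Box s is true.
    So Box Box s is true at 2.
Satisfying worlds: {2, 4, 5}

2, 4, 5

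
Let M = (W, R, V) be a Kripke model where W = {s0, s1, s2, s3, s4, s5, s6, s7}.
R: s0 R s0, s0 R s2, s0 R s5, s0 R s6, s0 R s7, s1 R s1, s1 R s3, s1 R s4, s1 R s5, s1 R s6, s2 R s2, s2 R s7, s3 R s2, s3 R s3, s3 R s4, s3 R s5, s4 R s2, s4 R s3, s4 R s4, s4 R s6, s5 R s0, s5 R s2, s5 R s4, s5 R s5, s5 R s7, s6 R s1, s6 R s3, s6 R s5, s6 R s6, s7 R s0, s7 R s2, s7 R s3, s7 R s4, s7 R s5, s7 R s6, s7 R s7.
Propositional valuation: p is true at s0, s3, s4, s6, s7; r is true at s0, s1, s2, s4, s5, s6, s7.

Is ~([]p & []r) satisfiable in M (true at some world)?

Yes

Recall that []ψ holds at a world iff ψ holds at every accessible world, and <>ψ holds iff ψ holds at some accessible world.
Let φ = ~([]p & []r). Evaluate φ at each world:
  s0 (successors {s0, s2, s5, s6, s7}): φ is true.
  s1 (successors {s1, s3, s4, s5, s6}): φ is true.
  s2 (successors {s2, s7}): φ is true.
  s3 (successors {s2, s3, s4, s5}): φ is true.
  s4 (successors {s2, s3, s4, s6}): φ is true.
  s5 (successors {s0, s2, s4, s5, s7}): φ is true.
  s6 (successors {s1, s3, s5, s6}): φ is true.
  s7 (successors {s0, s2, s3, s4, s5, s6, s7}): φ is true.
Detail at s0 (witness):
  At s0: []p & []r is false, so ~([]p & []r) is true.
    At s0: []p is false, []r is true, so []p & []r is false.
      At s0: []p requires p at every successor {s0, s2, s5, s6, s7}.
        p fails at s2, so []p is false at s0.
      At s0: []r requires r at every successor {s0, s2, s5, s6, s7}.
        At s0: r is true.
        At s2: r is true.
        At s5: r is true.
        At s6: r is true.
        At s7: r is true.
      So []r is true at s0.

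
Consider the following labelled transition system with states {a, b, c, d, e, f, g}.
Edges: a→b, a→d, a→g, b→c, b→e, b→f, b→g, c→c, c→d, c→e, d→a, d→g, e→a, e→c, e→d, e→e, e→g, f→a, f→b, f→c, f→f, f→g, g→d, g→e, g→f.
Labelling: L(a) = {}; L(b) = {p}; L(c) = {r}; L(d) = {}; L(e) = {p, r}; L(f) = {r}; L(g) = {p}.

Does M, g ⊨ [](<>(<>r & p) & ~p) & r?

No

At g: [](<>(<>r & p) & ~p) is false, r is false, so [](<>(<>r & p) & ~p) & r is false.
  At g: [](<>(<>r & p) & ~p) requires <>(<>r & p) & ~p at every successor {d, e, f}.
    <>(<>r & p) & ~p fails at e, so [](<>(<>r & p) & ~p) is false at g.
      At e: <>(<>r & p) is true, ~p is false, so <>(<>r & p) & ~p is false.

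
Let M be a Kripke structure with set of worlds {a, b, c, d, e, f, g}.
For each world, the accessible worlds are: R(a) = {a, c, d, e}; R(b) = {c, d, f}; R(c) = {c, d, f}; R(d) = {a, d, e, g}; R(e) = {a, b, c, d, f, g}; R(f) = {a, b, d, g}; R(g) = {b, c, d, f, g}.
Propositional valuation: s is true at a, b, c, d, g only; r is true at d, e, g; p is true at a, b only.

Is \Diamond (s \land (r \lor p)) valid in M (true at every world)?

Yes

Let φ = \Diamond (s \land (r \lor p)). Evaluate φ at each world:
  a (successors {a, c, d, e}): φ is true.
  b (successors {c, d, f}): φ is true.
  c (successors {c, d, f}): φ is true.
  d (successors {a, d, e, g}): φ is true.
  e (successors {a, b, c, d, f, g}): φ is true.
  f (successors {a, b, d, g}): φ is true.
  g (successors {b, c, d, f, g}): φ is true.
For instance, at d:
  At d: \Diamond (s \land (r \lor p)) requires s \land (r \lor p) at some successor in {a, d, e, g}.
    s \land (r \lor p) holds at a, so \Diamond (s \land (r \lor p)) is true at d.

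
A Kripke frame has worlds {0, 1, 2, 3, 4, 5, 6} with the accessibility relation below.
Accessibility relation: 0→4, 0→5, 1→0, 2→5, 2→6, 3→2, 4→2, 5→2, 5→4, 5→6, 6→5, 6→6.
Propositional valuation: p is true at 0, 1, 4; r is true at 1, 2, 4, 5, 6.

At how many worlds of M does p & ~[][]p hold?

Let φ = p & ~[][]p. Evaluate φ at each world:
  0 (successors {4, 5}): φ is true.
  1 (successors {0}): φ is true.
  2 (successors {5, 6}): φ is false.
  3 (successors {2}): φ is false.
  4 (successors {2}): φ is true.
  5 (successors {2, 4, 6}): φ is false.
  6 (successors {5, 6}): φ is false.
For instance, at 6:
  At 6: p is false, ~[][]p is true, so p & ~[][]p is false.
    At 6: [][]p is false, so ~[][]p is true.
      At 6: [][]p requires []p at every successor {5, 6}.
        []p fails at 5, so [][]p is false at 6.
Satisfying worlds: {0, 1, 4}

3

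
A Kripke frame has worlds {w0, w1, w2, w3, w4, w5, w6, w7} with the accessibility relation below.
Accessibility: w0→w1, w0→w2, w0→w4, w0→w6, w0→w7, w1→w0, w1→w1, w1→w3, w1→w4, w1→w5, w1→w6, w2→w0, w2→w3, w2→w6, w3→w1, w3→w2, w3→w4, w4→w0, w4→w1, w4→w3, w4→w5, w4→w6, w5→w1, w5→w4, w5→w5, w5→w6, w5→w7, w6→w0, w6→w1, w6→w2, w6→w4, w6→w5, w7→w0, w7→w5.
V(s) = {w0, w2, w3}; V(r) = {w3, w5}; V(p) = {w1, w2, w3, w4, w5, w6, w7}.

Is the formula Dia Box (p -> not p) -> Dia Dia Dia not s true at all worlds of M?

Yes

Let φ = Dia Box (p -> not p) -> Dia Dia Dia not s. Evaluate φ at each world:
  w0 (successors {w1, w2, w4, w6, w7}): φ is true.
  w1 (successors {w0, w1, w3, w4, w5, w6}): φ is true.
  w2 (successors {w0, w3, w6}): φ is true.
  w3 (successors {w1, w2, w4}): φ is true.
  w4 (successors {w0, w1, w3, w5, w6}): φ is true.
  w5 (successors {w1, w4, w5, w6, w7}): φ is true.
  w6 (successors {w0, w1, w2, w4, w5}): φ is true.
  w7 (successors {w0, w5}): φ is true.
For instance, at w4:
  At w4: Dia Box (p -> not p) is false, Dia Dia Dia not s is true, so Dia Box (p -> not p) -> Dia Dia Dia not s is true.
    At w4: Dia Box (p -> not p) requires Box (p -> not p) at some successor in {w0, w1, w3, w5, w6}.
      At w0: Box (p -> not p) is false.
      At w1: Box (p -> not p) is false.
      At w3: Box (p -> not p) is false.
      At w5: Box (p -> not p) is false.
      At w6: Box (p -> not p) is false.
    So Dia Box (p -> not p) is false at w4.
    At w4: Dia Dia Dia not s requires Dia Dia not s at some successor in {w0, w1, w3, w5, w6}.
      Dia Dia not s holds at w0, so Dia Dia Dia not s is true at w4.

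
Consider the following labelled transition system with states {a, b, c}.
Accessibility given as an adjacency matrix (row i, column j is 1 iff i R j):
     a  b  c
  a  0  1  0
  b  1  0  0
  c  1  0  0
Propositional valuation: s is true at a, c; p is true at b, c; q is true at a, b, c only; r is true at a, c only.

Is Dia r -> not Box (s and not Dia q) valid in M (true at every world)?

Recall that Box ψ holds at a world iff ψ holds at every accessible world, and Dia ψ holds iff ψ holds at some accessible world.
Let φ = Dia r -> not Box (s and not Dia q). Evaluate φ at each world:
  a (successors {b}): φ is true.
  b (successors {a}): φ is true.
  c (successors {a}): φ is true.
For instance, at b:
  At b: Dia r is true, not Box (s and not Dia q) is true, so Dia r -> not Box (s and not Dia q) is true.
    At b: Dia r requires r at some successor in {a}.
      r holds at a, so Dia r is true at b.
    At b: Box (s and not Dia q) is false, so not Box (s and not Dia q) is true.
      At b: Box (s and not Dia q) requires s and not Dia q at every successor {a}.
        s and not Dia q fails at a, so Box (s and not Dia q) is false at b.

Yes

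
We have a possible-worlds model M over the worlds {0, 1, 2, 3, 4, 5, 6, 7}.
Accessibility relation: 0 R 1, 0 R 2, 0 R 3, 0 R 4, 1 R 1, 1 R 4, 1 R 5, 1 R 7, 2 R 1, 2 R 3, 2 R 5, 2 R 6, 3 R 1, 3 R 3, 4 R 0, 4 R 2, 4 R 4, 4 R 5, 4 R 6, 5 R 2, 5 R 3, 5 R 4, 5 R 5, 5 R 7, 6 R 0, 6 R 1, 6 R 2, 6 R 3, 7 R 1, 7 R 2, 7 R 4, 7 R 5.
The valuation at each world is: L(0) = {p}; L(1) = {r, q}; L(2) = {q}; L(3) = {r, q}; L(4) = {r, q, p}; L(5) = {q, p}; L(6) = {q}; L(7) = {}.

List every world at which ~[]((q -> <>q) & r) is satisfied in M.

0, 1, 2, 4, 5, 6, 7

Let φ = ~[]((q -> <>q) & r). Evaluate φ at each world:
  0 (successors {1, 2, 3, 4}): φ is true.
  1 (successors {1, 4, 5, 7}): φ is true.
  2 (successors {1, 3, 5, 6}): φ is true.
  3 (successors {1, 3}): φ is false.
  4 (successors {0, 2, 4, 5, 6}): φ is true.
  5 (successors {2, 3, 4, 5, 7}): φ is true.
  6 (successors {0, 1, 2, 3}): φ is true.
  7 (successors {1, 2, 4, 5}): φ is true.
For instance, at 2:
  At 2: []((q -> <>q) & r) is false, so ~[]((q -> <>q) & r) is true.
    At 2: []((q -> <>q) & r) requires (q -> <>q) & r at every successor {1, 3, 5, 6}.
      (q -> <>q) & r fails at 5, so []((q -> <>q) & r) is false at 2.
Satisfying worlds: {0, 1, 2, 4, 5, 6, 7}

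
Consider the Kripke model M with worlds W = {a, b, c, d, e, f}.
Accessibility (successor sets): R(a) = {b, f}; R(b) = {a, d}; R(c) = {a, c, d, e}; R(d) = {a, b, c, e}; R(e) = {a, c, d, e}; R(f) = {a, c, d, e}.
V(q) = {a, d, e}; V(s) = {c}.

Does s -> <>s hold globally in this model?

Let φ = s -> <>s. Evaluate φ at each world:
  a (successors {b, f}): φ is true.
  b (successors {a, d}): φ is true.
  c (successors {a, c, d, e}): φ is true.
  d (successors {a, b, c, e}): φ is true.
  e (successors {a, c, d, e}): φ is true.
  f (successors {a, c, d, e}): φ is true.
For instance, at c:
  At c: s is true, <>s is true, so s -> <>s is true.
    At c: <>s requires s at some successor in {a, c, d, e}.
      s holds at c, so <>s is true at c.

Yes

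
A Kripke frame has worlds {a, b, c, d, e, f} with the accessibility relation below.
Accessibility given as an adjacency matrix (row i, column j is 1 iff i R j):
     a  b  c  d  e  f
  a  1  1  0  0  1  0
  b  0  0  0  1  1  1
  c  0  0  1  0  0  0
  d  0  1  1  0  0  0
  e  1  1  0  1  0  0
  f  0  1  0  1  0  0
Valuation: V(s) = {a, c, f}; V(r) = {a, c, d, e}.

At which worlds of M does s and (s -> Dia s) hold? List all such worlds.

Let φ = s and (s -> Dia s). Evaluate φ at each world:
  a (successors {a, b, e}): φ is true.
  b (successors {d, e, f}): φ is false.
  c (successors {c}): φ is true.
  d (successors {b, c}): φ is false.
  e (successors {a, b, d}): φ is false.
  f (successors {b, d}): φ is false.
For instance, at c:
  At c: s is true, s -> Dia s is true, so s and (s -> Dia s) is true.
    At c: s is true, Dia s is true, so s -> Dia s is true.
      At c: Dia s requires s at some successor in {c}.
        s holds at c, so Dia s is true at c.
Satisfying worlds: {a, c}

a, c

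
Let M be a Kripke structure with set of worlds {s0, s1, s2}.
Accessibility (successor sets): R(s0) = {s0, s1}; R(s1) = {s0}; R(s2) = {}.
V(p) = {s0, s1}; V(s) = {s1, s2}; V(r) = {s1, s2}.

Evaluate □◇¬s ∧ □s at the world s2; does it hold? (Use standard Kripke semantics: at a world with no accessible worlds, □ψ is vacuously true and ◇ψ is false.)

At s2: □◇¬s is true, □s is true, so □◇¬s ∧ □s is true.
  At s2: no accessible worlds, so □◇¬s holds vacuously.
  At s2: no accessible worlds, so □s holds vacuously.

Yes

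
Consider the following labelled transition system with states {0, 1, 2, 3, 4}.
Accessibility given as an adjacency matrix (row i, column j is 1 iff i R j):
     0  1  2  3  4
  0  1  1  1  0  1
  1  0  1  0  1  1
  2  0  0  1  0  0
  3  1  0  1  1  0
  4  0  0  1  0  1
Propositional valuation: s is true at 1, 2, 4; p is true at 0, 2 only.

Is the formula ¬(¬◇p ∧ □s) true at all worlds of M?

Recall that □ψ holds at a world iff ψ holds at every accessible world, and ◇ψ holds iff ψ holds at some accessible world.
Let φ = ¬(¬◇p ∧ □s). Evaluate φ at each world:
  0 (successors {0, 1, 2, 4}): φ is true.
  1 (successors {1, 3, 4}): φ is true.
  2 (successors {2}): φ is true.
  3 (successors {0, 2, 3}): φ is true.
  4 (successors {2, 4}): φ is true.
For instance, at 1:
  At 1: ¬◇p ∧ □s is false, so ¬(¬◇p ∧ □s) is true.
    At 1: ¬◇p is true, □s is false, so ¬◇p ∧ □s is false.
      At 1: ◇p is false, so ¬◇p is true.
      At 1: □s requires s at every successor {1, 3, 4}.
        s fails at 3, so □s is false at 1.

Yes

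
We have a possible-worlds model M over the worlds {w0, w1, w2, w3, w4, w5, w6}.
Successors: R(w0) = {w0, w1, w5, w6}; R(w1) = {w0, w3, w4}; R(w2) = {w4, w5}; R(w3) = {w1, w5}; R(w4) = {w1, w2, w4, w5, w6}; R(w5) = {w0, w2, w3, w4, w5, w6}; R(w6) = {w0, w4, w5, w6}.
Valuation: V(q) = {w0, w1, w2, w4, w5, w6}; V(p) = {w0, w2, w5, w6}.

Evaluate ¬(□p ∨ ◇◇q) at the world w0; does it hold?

No

At w0: □p ∨ ◇◇q is true, so ¬(□p ∨ ◇◇q) is false.
  At w0: □p is false, ◇◇q is true, so □p ∨ ◇◇q is true.
    At w0: □p requires p at every successor {w0, w1, w5, w6}.
      p fails at w1, so □p is false at w0.
    At w0: ◇◇q requires ◇q at some successor in {w0, w1, w5, w6}.
      ◇q holds at w0, so ◇◇q is true at w0.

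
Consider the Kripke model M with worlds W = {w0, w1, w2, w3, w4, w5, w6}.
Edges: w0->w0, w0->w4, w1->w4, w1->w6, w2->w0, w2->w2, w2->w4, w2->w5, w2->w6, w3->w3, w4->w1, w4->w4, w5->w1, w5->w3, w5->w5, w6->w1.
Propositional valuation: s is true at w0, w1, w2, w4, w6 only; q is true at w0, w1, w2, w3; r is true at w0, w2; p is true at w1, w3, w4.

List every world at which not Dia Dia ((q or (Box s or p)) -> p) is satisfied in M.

Recall that Box ψ holds at a world iff ψ holds at every accessible world, and Dia ψ holds iff ψ holds at some accessible world.
Let φ = not Dia Dia ((q or (Box s or p)) -> p). Evaluate φ at each world:
  w0 (successors {w0, w4}): φ is false.
  w1 (successors {w4, w6}): φ is false.
  w2 (successors {w0, w2, w4, w5, w6}): φ is false.
  w3 (successors {w3}): φ is false.
  w4 (successors {w1, w4}): φ is false.
  w5 (successors {w1, w3, w5}): φ is false.
  w6 (successors {w1}): φ is false.
For instance, at w4:
  At w4: Dia Dia ((q or (Box s or p)) -> p) is true, so not Dia Dia ((q or (Box s or p)) -> p) is false.
    At w4: Dia Dia ((q or (Box s or p)) -> p) requires Dia ((q or (Box s or p)) -> p) at some successor in {w1, w4}.
      Dia ((q or (Box s or p)) -> p) holds at w1, so Dia Dia ((q or (Box s or p)) -> p) is true at w4.
Satisfying worlds: none.

none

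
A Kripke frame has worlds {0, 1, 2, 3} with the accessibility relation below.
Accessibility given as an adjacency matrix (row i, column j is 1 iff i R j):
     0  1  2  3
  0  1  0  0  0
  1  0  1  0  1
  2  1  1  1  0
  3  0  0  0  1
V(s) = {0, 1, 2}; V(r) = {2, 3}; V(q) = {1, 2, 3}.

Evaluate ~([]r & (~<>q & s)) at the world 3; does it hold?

Recall that []ψ holds at a world iff ψ holds at every accessible world, and <>ψ holds iff ψ holds at some accessible world.
At 3: []r & (~<>q & s) is false, so ~([]r & (~<>q & s)) is true.
  At 3: []r is true, ~<>q & s is false, so []r & (~<>q & s) is false.
    At 3: []r requires r at every successor {3}.
      At 3: r is true.
    So []r is true at 3.
    At 3: ~<>q is false, s is false, so ~<>q & s is false.
      At 3: <>q is true, so ~<>q is false.

Yes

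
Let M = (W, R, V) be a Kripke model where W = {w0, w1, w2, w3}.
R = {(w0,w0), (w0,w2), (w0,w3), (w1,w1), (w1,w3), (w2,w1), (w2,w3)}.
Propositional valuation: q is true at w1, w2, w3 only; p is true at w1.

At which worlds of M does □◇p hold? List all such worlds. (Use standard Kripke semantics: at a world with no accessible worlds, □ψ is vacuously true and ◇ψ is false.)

w3

Let φ = □◇p. Evaluate φ at each world:
  w0 (successors {w0, w2, w3}): φ is false.
  w1 (successors {w1, w3}): φ is false.
  w2 (successors {w1, w3}): φ is false.
  w3 (successors ∅): φ is true.
For instance, at w0:
  At w0: □◇p requires ◇p at every successor {w0, w2, w3}.
    ◇p fails at w0, so □◇p is false at w0.
      At w0: ◇p requires p at some successor in {w0, w2, w3}.
        At w0: p is false.
        At w2: p is false.
        At w3: p is false.
      So ◇p is false at w0.
Satisfying worlds: {w3}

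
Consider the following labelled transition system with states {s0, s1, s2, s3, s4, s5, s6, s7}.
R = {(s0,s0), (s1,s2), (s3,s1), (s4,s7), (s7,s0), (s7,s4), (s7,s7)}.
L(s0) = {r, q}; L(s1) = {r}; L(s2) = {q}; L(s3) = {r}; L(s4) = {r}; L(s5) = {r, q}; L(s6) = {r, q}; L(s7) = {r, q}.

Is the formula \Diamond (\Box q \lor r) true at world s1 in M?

Yes

At s1: \Diamond (\Box q \lor r) requires \Box q \lor r at some successor in {s2}.
  \Box q \lor r holds at s2, so \Diamond (\Box q \lor r) is true at s1.
    At s2: \Box q is true, r is false, so \Box q \lor r is true.
      At s2: no accessible worlds, so \Box q holds vacuously.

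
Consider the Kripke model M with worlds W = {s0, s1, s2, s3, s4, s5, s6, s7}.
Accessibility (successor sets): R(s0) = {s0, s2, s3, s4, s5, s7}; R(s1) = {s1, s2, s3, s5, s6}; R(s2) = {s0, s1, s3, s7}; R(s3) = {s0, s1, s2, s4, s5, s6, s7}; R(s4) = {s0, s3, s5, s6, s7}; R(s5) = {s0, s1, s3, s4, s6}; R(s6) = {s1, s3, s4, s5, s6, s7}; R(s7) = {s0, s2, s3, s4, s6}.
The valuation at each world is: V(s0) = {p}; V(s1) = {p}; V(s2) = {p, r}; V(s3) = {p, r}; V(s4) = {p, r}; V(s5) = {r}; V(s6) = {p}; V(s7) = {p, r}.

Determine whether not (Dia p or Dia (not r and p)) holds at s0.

No

Recall that Dia ψ holds at a world iff ψ holds at some accessible world.
At s0: Dia p or Dia (not r and p) is true, so not (Dia p or Dia (not r and p)) is false.
  At s0: Dia p is true, Dia (not r and p) is true, so Dia p or Dia (not r and p) is true.
    At s0: Dia p requires p at some successor in {s0, s2, s3, s4, s5, s7}.
      p holds at s0, so Dia p is true at s0.
    At s0: Dia (not r and p) requires not r and p at some successor in {s0, s2, s3, s4, s5, s7}.
      not r and p holds at s0, so Dia (not r and p) is true at s0.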